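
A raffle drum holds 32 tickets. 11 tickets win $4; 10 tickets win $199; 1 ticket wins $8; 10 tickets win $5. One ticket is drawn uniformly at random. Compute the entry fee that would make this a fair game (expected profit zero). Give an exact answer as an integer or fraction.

E[payout] = (11/32)·4 + (10/32)·199 + (1/32)·8 + (10/32)·5 = 523/8
Fair fee = E[payout] = 523/8

523/8 dollars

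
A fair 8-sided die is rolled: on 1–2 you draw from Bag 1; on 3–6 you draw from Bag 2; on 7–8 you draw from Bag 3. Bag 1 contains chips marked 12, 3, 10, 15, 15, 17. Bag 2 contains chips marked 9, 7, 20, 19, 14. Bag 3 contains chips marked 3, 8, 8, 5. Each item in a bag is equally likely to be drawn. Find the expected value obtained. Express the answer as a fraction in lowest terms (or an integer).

E[X | Bag 1] = (12 + 3 + 10 + 15 + 15 + 17)/6 = 12
E[X | Bag 2] = (9 + 7 + 20 + 19 + 14)/5 = 69/5
E[X | Bag 3] = (3 + 8 + 8 + 5)/4 = 6
E[X] = (1/4)·12 + (1/2)·69/5 + (1/4)·6 = 57/5

57/5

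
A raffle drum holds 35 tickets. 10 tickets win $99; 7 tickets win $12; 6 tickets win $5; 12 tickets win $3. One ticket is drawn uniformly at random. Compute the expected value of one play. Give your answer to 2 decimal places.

$32.57

E[payout] = (10/35)·99 + (7/35)·12 + (6/35)·5 + (12/35)·3 = 228/7
≈ $32.57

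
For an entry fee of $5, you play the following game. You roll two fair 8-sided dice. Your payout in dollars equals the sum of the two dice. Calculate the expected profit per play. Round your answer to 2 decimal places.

$4.00

Distribution of the sum of the two dice: 2 w.p. 1/64, 3 w.p. 1/32, 4 w.p. 3/64, 5 w.p. 1/16, 6 w.p. 5/64, 7 w.p. 3/32, …
E[payout] = (1/64)·2 + (1/32)·3 + (3/64)·4 + (1/16)·5 + (5/64)·6 + (3/32)·7 + (7/64)·8 + (1/8)·9 + (7/64)·10 + (3/32)·11 + (5/64)·12 + (1/16)·13 + (3/64)·14 + (1/32)·15 + (1/64)·16 = 9
Expected profit = 9 − 5 = 4 ≈ $4.00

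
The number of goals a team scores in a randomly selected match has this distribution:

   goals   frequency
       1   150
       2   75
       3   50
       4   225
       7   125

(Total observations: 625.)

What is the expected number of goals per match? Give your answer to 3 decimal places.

3.560

Total = 625, so P(goals=1) = 150/625, etc.
E[X] = (6/25)·1 + (3/25)·2 + (2/25)·3 + (9/25)·4 + (1/5)·7
     = 89/25 ≈ 3.560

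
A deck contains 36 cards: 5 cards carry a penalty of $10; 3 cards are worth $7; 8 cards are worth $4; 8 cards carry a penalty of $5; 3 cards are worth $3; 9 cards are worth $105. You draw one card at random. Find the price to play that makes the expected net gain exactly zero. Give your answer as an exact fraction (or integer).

E[payout] = (5/36)·(-10) + (3/36)·7 + (8/36)·4 + (8/36)·(-5) + (3/36)·3 + (9/36)·105 = 917/36
Fair fee = E[payout] = 917/36

917/36 dollars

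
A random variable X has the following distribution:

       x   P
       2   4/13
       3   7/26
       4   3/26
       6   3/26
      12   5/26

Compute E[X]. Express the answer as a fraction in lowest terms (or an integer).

127/26

E[X] = (4/13)·2 + (7/26)·3 + (3/26)·4 + (3/26)·6 + (5/26)·12
     = 127/26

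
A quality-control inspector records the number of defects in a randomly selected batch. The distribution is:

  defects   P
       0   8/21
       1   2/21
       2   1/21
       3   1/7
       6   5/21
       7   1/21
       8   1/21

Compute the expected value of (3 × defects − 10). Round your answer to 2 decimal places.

-1.71

E[3x-10] = (8/21)·(-10) + (2/21)·(-7) + (1/21)·(-4) + (1/7)·(-1) + (5/21)·8 + (1/21)·11 + (1/21)·14
     = -12/7 ≈ -1.71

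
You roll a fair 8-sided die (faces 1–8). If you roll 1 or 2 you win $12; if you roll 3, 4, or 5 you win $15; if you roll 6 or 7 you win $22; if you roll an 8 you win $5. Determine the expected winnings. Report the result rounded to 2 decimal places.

E[payout] = (1/8)·5 + (1/4)·12 + (3/8)·15 + (1/4)·22 = 59/4
≈ $14.75

$14.75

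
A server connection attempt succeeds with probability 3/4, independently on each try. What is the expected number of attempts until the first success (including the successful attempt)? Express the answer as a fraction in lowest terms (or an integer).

4/3

For a geometric distribution, E[trials] = 1/p = 1/(3/4) = 4/3.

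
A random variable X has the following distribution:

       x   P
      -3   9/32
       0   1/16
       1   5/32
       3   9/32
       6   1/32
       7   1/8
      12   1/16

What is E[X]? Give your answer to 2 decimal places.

1.97

E[X] = (9/32)·(-3) + (1/16)·0 + (5/32)·1 + (9/32)·3 + (1/32)·6 + (1/8)·7 + (1/16)·12
     = 63/32 ≈ 1.97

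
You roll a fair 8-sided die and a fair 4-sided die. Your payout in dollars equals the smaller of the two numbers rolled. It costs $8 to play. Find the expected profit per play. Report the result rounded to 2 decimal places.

Distribution of the smaller of the two numbers rolled: 1 w.p. 11/32, 2 w.p. 9/32, 3 w.p. 7/32, 4 w.p. 5/32
E[payout] = (11/32)·1 + (9/32)·2 + (7/32)·3 + (5/32)·4 = 35/16
Expected profit = 35/16 − 8 = -93/16 ≈ -$5.81

-$5.81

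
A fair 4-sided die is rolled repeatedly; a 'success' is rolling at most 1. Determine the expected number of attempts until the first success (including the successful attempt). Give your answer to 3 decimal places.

4.000

For a geometric distribution, E[trials] = 1/p = 1/(1/4) = 4.
≈ 4.000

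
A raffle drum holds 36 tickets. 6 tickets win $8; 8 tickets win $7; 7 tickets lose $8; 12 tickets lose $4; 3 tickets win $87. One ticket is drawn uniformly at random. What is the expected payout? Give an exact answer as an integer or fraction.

29/4 dollars

E[payout] = (6/36)·8 + (8/36)·7 + (7/36)·(-8) + (12/36)·(-4) + (3/36)·87 = 29/4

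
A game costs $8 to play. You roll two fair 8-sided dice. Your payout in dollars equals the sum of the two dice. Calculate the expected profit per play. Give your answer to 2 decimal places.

Distribution of the sum of the two dice: 2 w.p. 1/64, 3 w.p. 1/32, 4 w.p. 3/64, 5 w.p. 1/16, 6 w.p. 5/64, 7 w.p. 3/32, …
E[payout] = (1/64)·2 + (1/32)·3 + (3/64)·4 + (1/16)·5 + (5/64)·6 + (3/32)·7 + (7/64)·8 + (1/8)·9 + (7/64)·10 + (3/32)·11 + (5/64)·12 + (1/16)·13 + (3/64)·14 + (1/32)·15 + (1/64)·16 = 9
Expected profit = 9 − 8 = 1 ≈ $1.00

$1.00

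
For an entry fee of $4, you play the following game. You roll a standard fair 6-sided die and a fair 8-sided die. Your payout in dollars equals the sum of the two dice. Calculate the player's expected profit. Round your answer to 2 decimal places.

Distribution of the sum of the two dice: 2 w.p. 1/48, 3 w.p. 1/24, 4 w.p. 1/16, 5 w.p. 1/12, 6 w.p. 5/48, 7 w.p. 1/8, …
E[payout] = (1/48)·2 + (1/24)·3 + (1/16)·4 + (1/12)·5 + (5/48)·6 + (1/8)·7 + (1/8)·8 + (1/8)·9 + (5/48)·10 + (1/12)·11 + (1/16)·12 + (1/24)·13 + (1/48)·14 = 8
Expected profit = 8 − 4 = 4 ≈ $4.00

$4.00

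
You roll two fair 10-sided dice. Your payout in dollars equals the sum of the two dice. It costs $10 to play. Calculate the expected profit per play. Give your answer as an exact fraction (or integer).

$1

Distribution of the sum of the two dice: 2 w.p. 1/100, 3 w.p. 1/50, 4 w.p. 3/100, 5 w.p. 1/25, 6 w.p. 1/20, 7 w.p. 3/50, …
E[payout] = (1/100)·2 + (1/50)·3 + (3/100)·4 + (1/25)·5 + (1/20)·6 + (3/50)·7 + (7/100)·8 + (2/25)·9 + (9/100)·10 + (1/10)·11 + (9/100)·12 + (2/25)·13 + (7/100)·14 + (3/50)·15 + (1/20)·16 + (1/25)·17 + (3/100)·18 + (1/50)·19 + (1/100)·20 = 11
Expected profit = 11 − 10 = 1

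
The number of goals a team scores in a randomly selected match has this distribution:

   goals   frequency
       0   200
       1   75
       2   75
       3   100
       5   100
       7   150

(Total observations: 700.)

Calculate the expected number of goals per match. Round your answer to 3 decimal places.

2.964

Total = 700, so P(goals=0) = 200/700, etc.
E[X] = (2/7)·0 + (3/28)·1 + (3/28)·2 + (1/7)·3 + (1/7)·5 + (3/14)·7
     = 83/28 ≈ 2.964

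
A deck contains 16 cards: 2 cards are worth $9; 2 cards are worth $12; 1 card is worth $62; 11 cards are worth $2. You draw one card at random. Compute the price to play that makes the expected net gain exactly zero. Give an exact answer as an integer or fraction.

E[payout] = (2/16)·9 + (2/16)·12 + (1/16)·62 + (11/16)·2 = 63/8
Fair fee = E[payout] = 63/8

63/8 dollars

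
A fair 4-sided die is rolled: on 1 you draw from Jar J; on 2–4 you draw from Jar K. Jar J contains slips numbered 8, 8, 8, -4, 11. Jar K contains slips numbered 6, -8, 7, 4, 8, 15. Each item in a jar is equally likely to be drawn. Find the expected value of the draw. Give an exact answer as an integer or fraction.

111/20

E[X | Jar J] = (8 + 8 + 8 − 4 + 11)/5 = 31/5
E[X | Jar K] = (6 − 8 + 7 + 4 + 8 + 15)/6 = 16/3
E[X] = (1/4)·31/5 + (3/4)·16/3 = 111/20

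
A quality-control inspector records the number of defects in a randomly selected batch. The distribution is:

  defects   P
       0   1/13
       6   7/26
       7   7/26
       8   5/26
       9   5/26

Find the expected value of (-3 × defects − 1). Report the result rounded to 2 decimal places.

E[-3x-1] = (1/13)·(-1) + (7/26)·(-19) + (7/26)·(-22) + (5/26)·(-25) + (5/26)·(-28)
     = -277/13 ≈ -21.31

-21.31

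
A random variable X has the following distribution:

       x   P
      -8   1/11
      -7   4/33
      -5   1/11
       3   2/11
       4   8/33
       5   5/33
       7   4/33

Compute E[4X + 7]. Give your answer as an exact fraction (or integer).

125/11

E[4x+7] = (1/11)·(-25) + (4/33)·(-21) + (1/11)·(-13) + (2/11)·19 + (8/33)·23 + (5/33)·27 + (4/33)·35
     = 125/11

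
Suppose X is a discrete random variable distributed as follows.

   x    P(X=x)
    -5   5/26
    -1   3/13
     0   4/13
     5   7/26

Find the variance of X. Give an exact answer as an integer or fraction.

1985/169

E[X] = (5/26)·(-5) + (3/13)·(-1) + (4/13)·0 + (7/26)·5 = 2/13
E[X²] = (5/26)·25 + (3/13)·1 + (4/13)·0 + (7/26)·25 = 153/13
Var(X) = 153/13 − (2/13)² = 1985/169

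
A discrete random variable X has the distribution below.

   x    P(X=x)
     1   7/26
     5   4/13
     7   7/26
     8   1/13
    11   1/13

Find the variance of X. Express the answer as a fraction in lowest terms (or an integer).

1491/169

E[X] = (7/26)·1 + (4/13)·5 + (7/26)·7 + (1/13)·8 + (1/13)·11 = 67/13
E[X²] = (7/26)·1 + (4/13)·25 + (7/26)·49 + (1/13)·64 + (1/13)·121 = 460/13
Var(X) = 460/13 − (67/13)² = 1491/169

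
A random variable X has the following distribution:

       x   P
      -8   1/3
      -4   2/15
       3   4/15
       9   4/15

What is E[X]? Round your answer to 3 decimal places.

E[X] = (1/3)·(-8) + (2/15)·(-4) + (4/15)·3 + (4/15)·9
     = 0 ≈ 0.000

0.000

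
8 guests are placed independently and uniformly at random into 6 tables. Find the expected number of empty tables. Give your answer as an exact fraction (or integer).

Let Xⱼ=1 if table j is empty. P(Xⱼ=1) = ((6-1)/6)^8 = 390625/1679616.
By linearity, E[#empty] = 6·390625/1679616 = 390625/279936.

390625/279936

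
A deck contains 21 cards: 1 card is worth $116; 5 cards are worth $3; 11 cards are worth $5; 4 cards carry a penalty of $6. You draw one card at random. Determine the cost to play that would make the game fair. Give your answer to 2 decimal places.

E[payout] = (1/21)·116 + (5/21)·3 + (11/21)·5 + (4/21)·(-6) = 54/7
Fair fee = E[payout] = 54/7 ≈ $7.71

$7.71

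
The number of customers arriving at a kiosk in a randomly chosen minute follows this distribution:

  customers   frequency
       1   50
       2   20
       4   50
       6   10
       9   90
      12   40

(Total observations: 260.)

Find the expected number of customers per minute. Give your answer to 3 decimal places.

Total = 260, so P(customers=1) = 50/260, etc.
E[X] = (5/26)·1 + (1/13)·2 + (5/26)·4 + (1/26)·6 + (9/26)·9 + (2/13)·12
     = 82/13 ≈ 6.308

6.308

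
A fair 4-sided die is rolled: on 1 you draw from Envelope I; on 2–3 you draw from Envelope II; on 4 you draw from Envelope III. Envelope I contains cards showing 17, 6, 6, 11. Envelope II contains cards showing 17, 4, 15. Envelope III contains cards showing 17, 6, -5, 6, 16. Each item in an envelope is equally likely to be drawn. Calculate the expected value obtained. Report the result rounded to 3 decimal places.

E[X | Envelope I] = (17 + 6 + 6 + 11)/4 = 10
E[X | Envelope II] = (17 + 4 + 15)/3 = 12
E[X | Envelope III] = (17 + 6 − 5 + 6 + 16)/5 = 8
E[X] = (1/4)·10 + (1/2)·12 + (1/4)·8 = 21/2 ≈ 10.500

10.500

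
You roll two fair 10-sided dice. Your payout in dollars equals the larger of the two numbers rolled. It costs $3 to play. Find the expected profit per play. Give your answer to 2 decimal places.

Distribution of the larger of the two numbers rolled: 1 w.p. 1/100, 2 w.p. 3/100, 3 w.p. 1/20, 4 w.p. 7/100, 5 w.p. 9/100, 6 w.p. 11/100, …
E[payout] = (1/100)·1 + (3/100)·2 + (1/20)·3 + (7/100)·4 + (9/100)·5 + (11/100)·6 + (13/100)·7 + (3/20)·8 + (17/100)·9 + (19/100)·10 = 143/20
Expected profit = 143/20 − 3 = 83/20 ≈ $4.15

$4.15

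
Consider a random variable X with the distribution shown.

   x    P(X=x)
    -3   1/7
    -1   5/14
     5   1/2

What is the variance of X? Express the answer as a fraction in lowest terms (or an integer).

549/49

E[X] = (1/7)·(-3) + (5/14)·(-1) + (1/2)·5 = 12/7
E[X²] = (1/7)·9 + (5/14)·1 + (1/2)·25 = 99/7
Var(X) = 99/7 − (12/7)² = 549/49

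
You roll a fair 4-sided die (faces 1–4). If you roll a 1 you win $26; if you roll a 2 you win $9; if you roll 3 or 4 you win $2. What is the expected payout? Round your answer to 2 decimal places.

E[payout] = (1/2)·2 + (1/4)·9 + (1/4)·26 = 39/4
≈ $9.75

$9.75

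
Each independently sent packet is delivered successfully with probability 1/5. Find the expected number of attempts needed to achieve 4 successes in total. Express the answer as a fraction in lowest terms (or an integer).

By linearity (sum of 4 independent geometric waits), E[trials] = 4/p = 4/(1/5) = 20.

20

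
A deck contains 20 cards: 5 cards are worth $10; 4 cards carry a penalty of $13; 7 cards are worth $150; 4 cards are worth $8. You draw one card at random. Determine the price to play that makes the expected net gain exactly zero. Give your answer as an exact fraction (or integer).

E[payout] = (5/20)·10 + (4/20)·(-13) + (7/20)·150 + (4/20)·8 = 54
Fair fee = E[payout] = 54

$54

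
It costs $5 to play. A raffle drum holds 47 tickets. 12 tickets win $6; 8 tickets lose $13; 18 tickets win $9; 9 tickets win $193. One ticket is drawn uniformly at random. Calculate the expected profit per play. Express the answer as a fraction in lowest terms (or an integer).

1632/47 dollars

E[payout] = (12/47)·6 + (8/47)·(-13) + (18/47)·9 + (9/47)·193 = 1867/47
Expected profit = 1867/47 − 5 = 1632/47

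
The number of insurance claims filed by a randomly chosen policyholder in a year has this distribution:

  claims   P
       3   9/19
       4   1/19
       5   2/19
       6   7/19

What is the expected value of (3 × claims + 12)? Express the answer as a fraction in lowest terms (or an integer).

E[3x+12] = (9/19)·21 + (1/19)·24 + (2/19)·27 + (7/19)·30
     = 477/19

477/19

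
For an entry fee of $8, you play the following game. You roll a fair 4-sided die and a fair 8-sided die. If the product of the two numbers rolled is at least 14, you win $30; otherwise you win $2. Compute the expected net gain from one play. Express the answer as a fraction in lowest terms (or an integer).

E[payout] = (21/32)·2 + (11/32)·30 = 93/8
Expected profit = 93/8 − 8 = 29/8

29/8 dollars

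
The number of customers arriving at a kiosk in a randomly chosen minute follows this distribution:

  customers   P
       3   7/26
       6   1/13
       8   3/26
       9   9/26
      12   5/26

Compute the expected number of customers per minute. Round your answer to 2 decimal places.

E[X] = (7/26)·3 + (1/13)·6 + (3/26)·8 + (9/26)·9 + (5/26)·12
     = 99/13 ≈ 7.62

7.62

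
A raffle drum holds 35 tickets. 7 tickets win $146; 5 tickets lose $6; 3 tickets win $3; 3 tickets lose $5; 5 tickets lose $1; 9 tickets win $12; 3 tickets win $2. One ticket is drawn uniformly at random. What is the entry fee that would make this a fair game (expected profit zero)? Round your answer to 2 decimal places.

$31.29

E[payout] = (7/35)·146 + (5/35)·(-6) + (3/35)·3 + (3/35)·(-5) + (5/35)·(-1) + (9/35)·12 + (3/35)·2 = 219/7
Fair fee = E[payout] = 219/7 ≈ $31.29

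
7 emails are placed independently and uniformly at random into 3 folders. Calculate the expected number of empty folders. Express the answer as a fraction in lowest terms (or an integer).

128/729

Let Xⱼ=1 if folder j is empty. P(Xⱼ=1) = ((3-1)/3)^7 = 128/2187.
By linearity, E[#empty] = 3·128/2187 = 128/729.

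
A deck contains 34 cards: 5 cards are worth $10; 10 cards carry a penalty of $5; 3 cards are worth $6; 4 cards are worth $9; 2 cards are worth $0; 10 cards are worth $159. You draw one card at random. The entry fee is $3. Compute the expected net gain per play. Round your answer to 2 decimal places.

E[payout] = (5/34)·10 + (10/34)·(-5) + (3/34)·6 + (4/34)·9 + (2/34)·0 + (10/34)·159 = 822/17
Expected profit = 822/17 − 3 = 771/17 ≈ $45.35

$45.35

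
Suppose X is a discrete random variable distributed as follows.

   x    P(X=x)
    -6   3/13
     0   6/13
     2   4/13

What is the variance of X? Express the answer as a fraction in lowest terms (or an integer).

E[X] = (3/13)·(-6) + (6/13)·0 + (4/13)·2 = -10/13
E[X²] = (3/13)·36 + (6/13)·0 + (4/13)·4 = 124/13
Var(X) = 124/13 − (-10/13)² = 1512/169

1512/169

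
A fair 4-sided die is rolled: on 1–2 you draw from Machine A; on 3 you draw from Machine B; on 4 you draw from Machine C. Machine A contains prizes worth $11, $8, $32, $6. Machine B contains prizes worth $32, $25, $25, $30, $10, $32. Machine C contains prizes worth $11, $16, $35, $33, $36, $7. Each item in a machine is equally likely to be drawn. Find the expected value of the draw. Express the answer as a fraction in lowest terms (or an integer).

E[X | Machine A] = (11 + 8 + 32 + 6)/4 = 57/4
E[X | Machine B] = (32 + 25 + 25 + 30 + 10 + 32)/6 = 77/3
E[X | Machine C] = (11 + 16 + 35 + 33 + 36 + 7)/6 = 23
E[X] = (1/2)·57/4 + (1/4)·77/3 + (1/4)·23 = 463/24

463/24 dollars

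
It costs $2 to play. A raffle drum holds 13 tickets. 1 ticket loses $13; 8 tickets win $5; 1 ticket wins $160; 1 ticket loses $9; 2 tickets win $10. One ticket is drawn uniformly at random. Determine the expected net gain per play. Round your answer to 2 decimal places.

$13.23

E[payout] = (1/13)·(-13) + (8/13)·5 + (1/13)·160 + (1/13)·(-9) + (2/13)·10 = 198/13
Expected profit = 198/13 − 2 = 172/13 ≈ $13.23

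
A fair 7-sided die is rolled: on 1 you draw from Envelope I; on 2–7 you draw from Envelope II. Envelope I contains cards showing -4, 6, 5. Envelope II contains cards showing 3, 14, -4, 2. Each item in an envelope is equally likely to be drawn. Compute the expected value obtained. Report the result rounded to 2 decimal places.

3.55

E[X | Envelope I] = (-4 + 6 + 5)/3 = 7/3
E[X | Envelope II] = (3 + 14 − 4 + 2)/4 = 15/4
E[X] = (1/7)·7/3 + (6/7)·15/4 = 149/42 ≈ 3.55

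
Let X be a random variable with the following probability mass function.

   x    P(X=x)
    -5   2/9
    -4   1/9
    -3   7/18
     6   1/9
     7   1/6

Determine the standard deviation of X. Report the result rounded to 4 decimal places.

4.7127

E[X] = -8/9, E[X²] = 23
Var(X) = E[X²] − (E[X])² = 23 − 64/81 = 1799/81
SD(X) = √(1799/81) ≈ 4.7127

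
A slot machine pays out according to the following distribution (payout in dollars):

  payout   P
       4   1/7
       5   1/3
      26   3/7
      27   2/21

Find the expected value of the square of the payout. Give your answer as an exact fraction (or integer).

E[X²] = (1/7)·16 + (1/3)·25 + (3/7)·676 + (2/21)·729
     = 7765/21

7765/21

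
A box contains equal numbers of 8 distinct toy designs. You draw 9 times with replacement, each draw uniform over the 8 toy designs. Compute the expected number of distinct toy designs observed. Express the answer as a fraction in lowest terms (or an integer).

Let Xⱼ=1 if type j appears at least once. P(Xⱼ=1) = 1 − ((8−1)/8)^9 = 93864121/134217728.
E[#distinct] = 8·93864121/134217728 = 93864121/16777216.

93864121/16777216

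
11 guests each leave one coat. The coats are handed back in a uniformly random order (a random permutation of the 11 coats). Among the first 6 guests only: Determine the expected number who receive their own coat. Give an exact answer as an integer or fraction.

6/11

Let Xᵢ = 1 if person i gets their own coat. For each i, P(Xᵢ=1) = 1/11.
By linearity of expectation, E[X₁+…+X_6] = 6·(1/11) = 6/11.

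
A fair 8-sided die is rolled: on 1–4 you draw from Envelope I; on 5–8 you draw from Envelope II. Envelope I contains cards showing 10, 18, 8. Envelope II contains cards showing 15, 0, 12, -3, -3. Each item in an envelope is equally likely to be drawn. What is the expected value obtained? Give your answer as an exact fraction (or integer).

E[X | Envelope I] = (10 + 18 + 8)/3 = 12
E[X | Envelope II] = (15 + 0 + 12 − 3 − 3)/5 = 21/5
E[X] = (1/2)·12 + (1/2)·21/5 = 81/10

81/10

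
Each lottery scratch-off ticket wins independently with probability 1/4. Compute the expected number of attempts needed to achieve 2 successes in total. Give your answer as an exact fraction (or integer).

8

By linearity (sum of 2 independent geometric waits), E[trials] = 2/p = 2/(1/4) = 8.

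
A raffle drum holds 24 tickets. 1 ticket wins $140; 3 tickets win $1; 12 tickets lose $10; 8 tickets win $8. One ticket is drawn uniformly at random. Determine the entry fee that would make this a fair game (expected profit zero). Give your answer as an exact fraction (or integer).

29/8 dollars

E[payout] = (1/24)·140 + (3/24)·1 + (12/24)·(-10) + (8/24)·8 = 29/8
Fair fee = E[payout] = 29/8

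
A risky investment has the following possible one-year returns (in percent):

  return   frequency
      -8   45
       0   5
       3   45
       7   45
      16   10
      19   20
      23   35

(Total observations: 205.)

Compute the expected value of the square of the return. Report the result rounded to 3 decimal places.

Total = 205, so P(return=-8) = 45/205, etc.
E[X²] = (9/41)·64 + (1/41)·0 + (9/41)·9 + (9/41)·49 + (2/41)·256 + (4/41)·361 + (7/41)·529
     = 6757/41 ≈ 164.805

164.805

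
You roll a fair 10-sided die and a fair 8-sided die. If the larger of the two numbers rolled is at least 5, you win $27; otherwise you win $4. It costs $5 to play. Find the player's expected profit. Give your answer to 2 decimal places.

$17.40

E[payout] = (1/5)·4 + (4/5)·27 = 112/5
Expected profit = 112/5 − 5 = 87/5 ≈ $17.40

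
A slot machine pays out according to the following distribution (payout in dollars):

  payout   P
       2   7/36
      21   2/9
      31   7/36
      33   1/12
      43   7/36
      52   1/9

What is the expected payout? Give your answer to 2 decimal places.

E[X] = (7/36)·2 + (2/9)·21 + (7/36)·31 + (1/12)·33 + (7/36)·43 + (1/9)·52
     = 1007/36 ≈ 27.97

$27.97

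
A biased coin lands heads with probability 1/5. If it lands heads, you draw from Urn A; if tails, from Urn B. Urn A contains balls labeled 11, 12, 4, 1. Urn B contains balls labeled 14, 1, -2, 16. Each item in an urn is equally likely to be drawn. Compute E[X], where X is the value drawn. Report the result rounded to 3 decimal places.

E[X | Urn A] = (11 + 12 + 4 + 1)/4 = 7
E[X | Urn B] = (14 + 1 − 2 + 16)/4 = 29/4
E[X] = (1/5)·7 + (4/5)·29/4 = 36/5 ≈ 7.200

7.200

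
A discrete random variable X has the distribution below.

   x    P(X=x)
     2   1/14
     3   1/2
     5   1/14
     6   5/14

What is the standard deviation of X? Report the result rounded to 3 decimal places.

E[X] = 29/7, E[X²] = 136/7
Var(X) = E[X²] − (E[X])² = 136/7 − 841/49 = 111/49
SD(X) = √(111/49) ≈ 1.505

1.505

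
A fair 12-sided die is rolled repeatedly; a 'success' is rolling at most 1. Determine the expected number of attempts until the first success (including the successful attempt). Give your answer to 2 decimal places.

12.00

For a geometric distribution, E[trials] = 1/p = 1/(1/12) = 12.
≈ 12.00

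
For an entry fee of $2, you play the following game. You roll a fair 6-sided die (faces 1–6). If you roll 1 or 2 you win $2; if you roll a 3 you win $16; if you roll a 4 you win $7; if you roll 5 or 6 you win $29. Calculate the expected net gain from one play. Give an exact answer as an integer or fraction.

E[payout] = (1/3)·2 + (1/6)·7 + (1/6)·16 + (1/3)·29 = 85/6
Expected profit = 85/6 − 2 = 73/6

73/6 dollars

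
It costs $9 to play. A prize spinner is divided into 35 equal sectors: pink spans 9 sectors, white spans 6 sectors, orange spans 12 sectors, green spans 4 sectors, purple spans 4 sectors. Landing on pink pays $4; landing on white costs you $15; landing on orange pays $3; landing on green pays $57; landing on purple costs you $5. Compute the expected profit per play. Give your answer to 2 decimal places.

-$3.57

E[payout] = (9/35)·4 + (6/35)·(-15) + (12/35)·3 + (4/35)·57 + (4/35)·(-5) = 38/7
Expected profit = 38/7 − 9 = -25/7 ≈ -$3.57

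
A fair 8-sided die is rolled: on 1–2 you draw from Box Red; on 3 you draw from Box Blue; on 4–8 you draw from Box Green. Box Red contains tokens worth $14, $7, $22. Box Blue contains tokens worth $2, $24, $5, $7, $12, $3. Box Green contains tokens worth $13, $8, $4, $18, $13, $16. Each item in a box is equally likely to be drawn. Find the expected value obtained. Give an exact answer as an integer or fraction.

E[X | Box Red] = (14 + 7 + 22)/3 = 43/3
E[X | Box Blue] = (2 + 24 + 5 + 7 + 12 + 3)/6 = 53/6
E[X | Box Green] = (13 + 8 + 4 + 18 + 13 + 16)/6 = 12
E[X] = (1/4)·43/3 + (1/8)·53/6 + (5/8)·12 = 195/16

195/16 dollars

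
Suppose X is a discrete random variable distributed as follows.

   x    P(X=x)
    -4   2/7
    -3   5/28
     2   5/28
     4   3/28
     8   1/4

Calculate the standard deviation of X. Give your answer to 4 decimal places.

E[X] = 31/28, E[X²] = 689/28
Var(X) = E[X²] − (E[X])² = 689/28 − 961/784 = 18331/784
SD(X) = √(18331/784) ≈ 4.8354

4.8354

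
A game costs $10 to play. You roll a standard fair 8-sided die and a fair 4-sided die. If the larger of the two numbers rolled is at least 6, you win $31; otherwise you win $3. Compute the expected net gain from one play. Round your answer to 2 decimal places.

E[payout] = (5/8)·3 + (3/8)·31 = 27/2
Expected profit = 27/2 − 10 = 7/2 ≈ $3.50

$3.50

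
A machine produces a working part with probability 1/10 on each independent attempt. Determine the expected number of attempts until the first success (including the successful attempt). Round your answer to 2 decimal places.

For a geometric distribution, E[trials] = 1/p = 1/(1/10) = 10.
≈ 10.00

10.00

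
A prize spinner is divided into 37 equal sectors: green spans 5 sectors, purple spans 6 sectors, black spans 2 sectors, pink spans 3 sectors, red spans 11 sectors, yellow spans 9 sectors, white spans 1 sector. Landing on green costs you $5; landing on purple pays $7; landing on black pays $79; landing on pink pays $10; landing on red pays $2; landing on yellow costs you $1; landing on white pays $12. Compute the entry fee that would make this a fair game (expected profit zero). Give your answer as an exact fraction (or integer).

E[payout] = (5/37)·(-5) + (6/37)·7 + (2/37)·79 + (3/37)·10 + (11/37)·2 + (9/37)·(-1) + (1/37)·12 = 230/37
Fair fee = E[payout] = 230/37

230/37 dollars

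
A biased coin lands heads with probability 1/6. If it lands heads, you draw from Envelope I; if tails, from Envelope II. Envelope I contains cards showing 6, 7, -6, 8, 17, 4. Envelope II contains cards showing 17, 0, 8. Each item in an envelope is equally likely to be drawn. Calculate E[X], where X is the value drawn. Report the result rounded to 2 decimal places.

E[X | Envelope I] = (6 + 7 − 6 + 8 + 17 + 4)/6 = 6
E[X | Envelope II] = (17 + 0 + 8)/3 = 25/3
E[X] = (1/6)·6 + (5/6)·25/3 = 143/18 ≈ 7.94

7.94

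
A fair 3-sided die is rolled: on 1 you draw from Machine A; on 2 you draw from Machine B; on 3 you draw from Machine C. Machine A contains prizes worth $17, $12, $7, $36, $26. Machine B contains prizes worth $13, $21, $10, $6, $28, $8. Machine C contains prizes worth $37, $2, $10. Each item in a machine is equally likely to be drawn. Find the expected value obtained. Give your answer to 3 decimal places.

$16.756

E[X | Machine A] = (17 + 12 + 7 + 36 + 26)/5 = 98/5
E[X | Machine B] = (13 + 21 + 10 + 6 + 28 + 8)/6 = 43/3
E[X | Machine C] = (37 + 2 + 10)/3 = 49/3
E[X] = (1/3)·98/5 + (1/3)·43/3 + (1/3)·49/3 = 754/45 ≈ 16.756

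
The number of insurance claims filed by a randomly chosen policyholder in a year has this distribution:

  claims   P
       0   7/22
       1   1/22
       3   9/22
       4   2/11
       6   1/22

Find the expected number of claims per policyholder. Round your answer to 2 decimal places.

E[X] = (7/22)·0 + (1/22)·1 + (9/22)·3 + (2/11)·4 + (1/22)·6
     = 25/11 ≈ 2.27

2.27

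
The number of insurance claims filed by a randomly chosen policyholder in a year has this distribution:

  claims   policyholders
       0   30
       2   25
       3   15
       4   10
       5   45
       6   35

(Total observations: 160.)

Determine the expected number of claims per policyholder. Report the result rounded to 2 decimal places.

Total = 160, so P(claims=0) = 30/160, etc.
E[X] = (3/16)·0 + (5/32)·2 + (3/32)·3 + (1/16)·4 + (9/32)·5 + (7/32)·6
     = 57/16 ≈ 3.56

3.56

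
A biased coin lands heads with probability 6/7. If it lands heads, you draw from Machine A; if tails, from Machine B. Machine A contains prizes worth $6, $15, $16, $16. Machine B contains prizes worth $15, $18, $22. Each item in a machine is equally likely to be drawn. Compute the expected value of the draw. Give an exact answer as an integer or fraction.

587/42 dollars

E[X | Machine A] = (6 + 15 + 16 + 16)/4 = 53/4
E[X | Machine B] = (15 + 18 + 22)/3 = 55/3
E[X] = (6/7)·53/4 + (1/7)·55/3 = 587/42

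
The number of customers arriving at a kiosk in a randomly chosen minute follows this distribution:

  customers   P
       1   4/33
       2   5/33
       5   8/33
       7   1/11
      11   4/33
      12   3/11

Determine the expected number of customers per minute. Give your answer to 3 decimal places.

6.879

E[X] = (4/33)·1 + (5/33)·2 + (8/33)·5 + (1/11)·7 + (4/33)·11 + (3/11)·12
     = 227/33 ≈ 6.879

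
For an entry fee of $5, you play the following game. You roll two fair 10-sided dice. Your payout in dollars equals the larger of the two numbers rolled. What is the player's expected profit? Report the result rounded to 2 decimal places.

$2.15

Distribution of the larger of the two numbers rolled: 1 w.p. 1/100, 2 w.p. 3/100, 3 w.p. 1/20, 4 w.p. 7/100, 5 w.p. 9/100, 6 w.p. 11/100, …
E[payout] = (1/100)·1 + (3/100)·2 + (1/20)·3 + (7/100)·4 + (9/100)·5 + (11/100)·6 + (13/100)·7 + (3/20)·8 + (17/100)·9 + (19/100)·10 = 143/20
Expected profit = 143/20 − 5 = 43/20 ≈ $2.15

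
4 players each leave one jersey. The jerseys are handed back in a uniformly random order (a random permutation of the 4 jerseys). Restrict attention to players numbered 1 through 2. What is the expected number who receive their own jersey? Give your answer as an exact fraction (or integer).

Let Xᵢ = 1 if person i gets their own jersey. For each i, P(Xᵢ=1) = 1/4.
By linearity of expectation, E[X₁+…+X_2] = 2·(1/4) = 1/2.

1/2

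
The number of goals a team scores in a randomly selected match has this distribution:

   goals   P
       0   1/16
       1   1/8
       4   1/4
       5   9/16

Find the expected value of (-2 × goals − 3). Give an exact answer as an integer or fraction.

-87/8

E[-2x-3] = (1/16)·(-3) + (1/8)·(-5) + (1/4)·(-11) + (9/16)·(-13)
     = -87/8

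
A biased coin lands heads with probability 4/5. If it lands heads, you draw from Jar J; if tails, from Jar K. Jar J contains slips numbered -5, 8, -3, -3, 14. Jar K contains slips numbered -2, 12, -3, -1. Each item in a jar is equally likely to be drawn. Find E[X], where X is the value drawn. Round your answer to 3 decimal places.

2.060

E[X | Jar J] = (-5 + 8 − 3 − 3 + 14)/5 = 11/5
E[X | Jar K] = (-2 + 12 − 3 − 1)/4 = 3/2
E[X] = (4/5)·11/5 + (1/5)·3/2 = 103/50 ≈ 2.060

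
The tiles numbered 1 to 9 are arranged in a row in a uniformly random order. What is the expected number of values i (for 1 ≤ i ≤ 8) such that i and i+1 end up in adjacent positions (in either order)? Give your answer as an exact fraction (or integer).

16/9

For each i ∈ {1,…,8}, let Xᵢ = 1 if i and i+1 are adjacent. P(Xᵢ=1) = 2·(9−1)!/9! = 2/9.
By linearity, E[ΣXᵢ] = (8)·(2/9) = 16/9.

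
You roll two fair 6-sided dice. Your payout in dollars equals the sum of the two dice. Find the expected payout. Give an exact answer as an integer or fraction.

$7

Distribution of the sum of the two dice: 2 w.p. 1/36, 3 w.p. 1/18, 4 w.p. 1/12, 5 w.p. 1/9, 6 w.p. 5/36, 7 w.p. 1/6, …
E[payout] = (1/36)·2 + (1/18)·3 + (1/12)·4 + (1/9)·5 + (5/36)·6 + (1/6)·7 + (5/36)·8 + (1/9)·9 + (1/12)·10 + (1/18)·11 + (1/36)·12 = 7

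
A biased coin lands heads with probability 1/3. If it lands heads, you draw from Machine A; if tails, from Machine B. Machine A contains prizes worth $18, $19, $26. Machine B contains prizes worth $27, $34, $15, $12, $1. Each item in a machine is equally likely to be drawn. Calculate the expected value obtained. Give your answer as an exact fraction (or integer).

E[X | Machine A] = (18 + 19 + 26)/3 = 21
E[X | Machine B] = (27 + 34 + 15 + 12 + 1)/5 = 89/5
E[X] = (1/3)·21 + (2/3)·89/5 = 283/15

283/15 dollars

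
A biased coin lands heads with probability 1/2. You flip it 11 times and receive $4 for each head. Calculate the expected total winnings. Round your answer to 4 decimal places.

$22.0000

E[#heads] = 11·1/2 = 11/2 (linearity over flips).
E[winnings] = 4·11/2 = 22.
≈ 22.0000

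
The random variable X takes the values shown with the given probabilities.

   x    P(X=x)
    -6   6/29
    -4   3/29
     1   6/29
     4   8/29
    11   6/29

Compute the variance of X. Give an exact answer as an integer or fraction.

E[X] = (6/29)·(-6) + (3/29)·(-4) + (6/29)·1 + (8/29)·4 + (6/29)·11 = 56/29
E[X²] = (6/29)·36 + (3/29)·16 + (6/29)·1 + (8/29)·16 + (6/29)·121 = 1124/29
Var(X) = 1124/29 − (56/29)² = 29460/841

29460/841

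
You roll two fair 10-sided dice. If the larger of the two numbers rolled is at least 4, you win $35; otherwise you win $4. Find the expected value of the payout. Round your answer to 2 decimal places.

E[payout] = (9/100)·4 + (91/100)·35 = 3221/100
≈ $32.21

$32.21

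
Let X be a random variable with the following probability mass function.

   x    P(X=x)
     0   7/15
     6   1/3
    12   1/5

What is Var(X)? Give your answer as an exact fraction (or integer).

536/25

E[X] = (7/15)·0 + (1/3)·6 + (1/5)·12 = 22/5
E[X²] = (7/15)·0 + (1/3)·36 + (1/5)·144 = 204/5
Var(X) = 204/5 − (22/5)² = 536/25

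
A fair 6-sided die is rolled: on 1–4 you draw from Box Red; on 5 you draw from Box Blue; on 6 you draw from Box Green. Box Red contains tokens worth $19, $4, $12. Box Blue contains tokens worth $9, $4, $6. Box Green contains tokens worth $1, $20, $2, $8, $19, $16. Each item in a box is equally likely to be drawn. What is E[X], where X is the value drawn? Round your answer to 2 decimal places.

$10.67

E[X | Box Red] = (19 + 4 + 12)/3 = 35/3
E[X | Box Blue] = (9 + 4 + 6)/3 = 19/3
E[X | Box Green] = (1 + 20 + 2 + 8 + 19 + 16)/6 = 11
E[X] = (2/3)·35/3 + (1/6)·19/3 + (1/6)·11 = 32/3 ≈ 10.67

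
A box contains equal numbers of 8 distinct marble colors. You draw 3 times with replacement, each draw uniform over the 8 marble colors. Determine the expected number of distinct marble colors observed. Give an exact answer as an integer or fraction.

169/64

Let Xⱼ=1 if type j appears at least once. P(Xⱼ=1) = 1 − ((8−1)/8)^3 = 169/512.
E[#distinct] = 8·169/512 = 169/64.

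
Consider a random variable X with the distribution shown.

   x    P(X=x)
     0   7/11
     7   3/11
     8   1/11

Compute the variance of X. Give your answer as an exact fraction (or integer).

1480/121

E[X] = (7/11)·0 + (3/11)·7 + (1/11)·8 = 29/11
E[X²] = (7/11)·0 + (3/11)·49 + (1/11)·64 = 211/11
Var(X) = 211/11 − (29/11)² = 1480/121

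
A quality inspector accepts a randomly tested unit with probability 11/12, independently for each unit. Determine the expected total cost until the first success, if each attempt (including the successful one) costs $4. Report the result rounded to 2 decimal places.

E[#attempts] = 1/p = 12/11; E[cost] = 4·12/11 = 48/11.
≈ 4.36

$4.36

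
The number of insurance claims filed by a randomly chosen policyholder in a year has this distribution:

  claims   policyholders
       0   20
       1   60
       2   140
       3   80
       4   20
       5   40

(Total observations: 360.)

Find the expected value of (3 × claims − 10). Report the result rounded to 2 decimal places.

-2.83

Total = 360, so P(claims=0) = 20/360, etc.
E[3x-10] = (1/18)·(-10) + (1/6)·(-7) + (7/18)·(-4) + (2/9)·(-1) + (1/18)·2 + (1/9)·5
     = -17/6 ≈ -2.83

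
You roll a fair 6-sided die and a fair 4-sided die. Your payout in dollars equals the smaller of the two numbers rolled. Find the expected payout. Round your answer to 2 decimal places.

$2.08

Distribution of the smaller of the two numbers rolled: 1 w.p. 3/8, 2 w.p. 7/24, 3 w.p. 5/24, 4 w.p. 1/8
E[payout] = (3/8)·1 + (7/24)·2 + (5/24)·3 + (1/8)·4 = 25/12
≈ $2.08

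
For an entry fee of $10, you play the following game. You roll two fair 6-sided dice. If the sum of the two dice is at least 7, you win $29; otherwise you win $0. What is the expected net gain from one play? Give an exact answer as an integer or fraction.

E[payout] = (5/12)·0 + (7/12)·29 = 203/12
Expected profit = 203/12 − 10 = 83/12

83/12 dollars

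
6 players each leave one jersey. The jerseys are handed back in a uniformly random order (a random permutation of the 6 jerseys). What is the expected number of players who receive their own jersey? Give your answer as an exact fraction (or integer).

Let Xᵢ = 1 if person i gets their own jersey. For each i, P(Xᵢ=1) = 1/6.
By linearity of expectation, E[X₁+…+X_6] = 6·(1/6) = 1.

1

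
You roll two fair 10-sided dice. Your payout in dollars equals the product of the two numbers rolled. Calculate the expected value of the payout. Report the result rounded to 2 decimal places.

Distribution of the product of the two numbers rolled: 1 w.p. 1/100, 2 w.p. 1/50, 3 w.p. 1/50, 4 w.p. 3/100, 5 w.p. 1/50, 6 w.p. 1/25, …
E[payout] = (1/100)·1 + (1/50)·2 + (1/50)·3 + (3/100)·4 + (1/50)·5 + (1/25)·6 + (1/50)·7 + (1/25)·8 + (3/100)·9 + (1/25)·10 + (1/25)·12 + (1/50)·14 + (1/50)·15 + (3/100)·16 + (1/25)·18 + (1/25)·20 + (1/50)·21 + (1/25)·24 + (1/100)·25 + (1/50)·27 + (1/50)·28 + (1/25)·30 + (1/50)·32 + (1/50)·35 + (3/100)·36 + (1/25)·40 + (1/50)·42 + (1/50)·45 + (1/50)·48 + (1/100)·49 + (1/50)·50 + (1/50)·54 + (1/50)·56 + (1/50)·60 + (1/50)·63 + (1/100)·64 + (1/50)·70 + (1/50)·72 + (1/50)·80 + (1/100)·81 + (1/50)·90 + (1/100)·100 = 121/4
≈ $30.25

$30.25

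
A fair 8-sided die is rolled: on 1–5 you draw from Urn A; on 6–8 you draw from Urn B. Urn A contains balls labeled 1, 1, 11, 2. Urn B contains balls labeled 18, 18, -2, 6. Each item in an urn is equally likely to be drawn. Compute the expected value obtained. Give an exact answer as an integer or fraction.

E[X | Urn A] = (1 + 1 + 11 + 2)/4 = 15/4
E[X | Urn B] = (18 + 18 − 2 + 6)/4 = 10
E[X] = (5/8)·15/4 + (3/8)·10 = 195/32

195/32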